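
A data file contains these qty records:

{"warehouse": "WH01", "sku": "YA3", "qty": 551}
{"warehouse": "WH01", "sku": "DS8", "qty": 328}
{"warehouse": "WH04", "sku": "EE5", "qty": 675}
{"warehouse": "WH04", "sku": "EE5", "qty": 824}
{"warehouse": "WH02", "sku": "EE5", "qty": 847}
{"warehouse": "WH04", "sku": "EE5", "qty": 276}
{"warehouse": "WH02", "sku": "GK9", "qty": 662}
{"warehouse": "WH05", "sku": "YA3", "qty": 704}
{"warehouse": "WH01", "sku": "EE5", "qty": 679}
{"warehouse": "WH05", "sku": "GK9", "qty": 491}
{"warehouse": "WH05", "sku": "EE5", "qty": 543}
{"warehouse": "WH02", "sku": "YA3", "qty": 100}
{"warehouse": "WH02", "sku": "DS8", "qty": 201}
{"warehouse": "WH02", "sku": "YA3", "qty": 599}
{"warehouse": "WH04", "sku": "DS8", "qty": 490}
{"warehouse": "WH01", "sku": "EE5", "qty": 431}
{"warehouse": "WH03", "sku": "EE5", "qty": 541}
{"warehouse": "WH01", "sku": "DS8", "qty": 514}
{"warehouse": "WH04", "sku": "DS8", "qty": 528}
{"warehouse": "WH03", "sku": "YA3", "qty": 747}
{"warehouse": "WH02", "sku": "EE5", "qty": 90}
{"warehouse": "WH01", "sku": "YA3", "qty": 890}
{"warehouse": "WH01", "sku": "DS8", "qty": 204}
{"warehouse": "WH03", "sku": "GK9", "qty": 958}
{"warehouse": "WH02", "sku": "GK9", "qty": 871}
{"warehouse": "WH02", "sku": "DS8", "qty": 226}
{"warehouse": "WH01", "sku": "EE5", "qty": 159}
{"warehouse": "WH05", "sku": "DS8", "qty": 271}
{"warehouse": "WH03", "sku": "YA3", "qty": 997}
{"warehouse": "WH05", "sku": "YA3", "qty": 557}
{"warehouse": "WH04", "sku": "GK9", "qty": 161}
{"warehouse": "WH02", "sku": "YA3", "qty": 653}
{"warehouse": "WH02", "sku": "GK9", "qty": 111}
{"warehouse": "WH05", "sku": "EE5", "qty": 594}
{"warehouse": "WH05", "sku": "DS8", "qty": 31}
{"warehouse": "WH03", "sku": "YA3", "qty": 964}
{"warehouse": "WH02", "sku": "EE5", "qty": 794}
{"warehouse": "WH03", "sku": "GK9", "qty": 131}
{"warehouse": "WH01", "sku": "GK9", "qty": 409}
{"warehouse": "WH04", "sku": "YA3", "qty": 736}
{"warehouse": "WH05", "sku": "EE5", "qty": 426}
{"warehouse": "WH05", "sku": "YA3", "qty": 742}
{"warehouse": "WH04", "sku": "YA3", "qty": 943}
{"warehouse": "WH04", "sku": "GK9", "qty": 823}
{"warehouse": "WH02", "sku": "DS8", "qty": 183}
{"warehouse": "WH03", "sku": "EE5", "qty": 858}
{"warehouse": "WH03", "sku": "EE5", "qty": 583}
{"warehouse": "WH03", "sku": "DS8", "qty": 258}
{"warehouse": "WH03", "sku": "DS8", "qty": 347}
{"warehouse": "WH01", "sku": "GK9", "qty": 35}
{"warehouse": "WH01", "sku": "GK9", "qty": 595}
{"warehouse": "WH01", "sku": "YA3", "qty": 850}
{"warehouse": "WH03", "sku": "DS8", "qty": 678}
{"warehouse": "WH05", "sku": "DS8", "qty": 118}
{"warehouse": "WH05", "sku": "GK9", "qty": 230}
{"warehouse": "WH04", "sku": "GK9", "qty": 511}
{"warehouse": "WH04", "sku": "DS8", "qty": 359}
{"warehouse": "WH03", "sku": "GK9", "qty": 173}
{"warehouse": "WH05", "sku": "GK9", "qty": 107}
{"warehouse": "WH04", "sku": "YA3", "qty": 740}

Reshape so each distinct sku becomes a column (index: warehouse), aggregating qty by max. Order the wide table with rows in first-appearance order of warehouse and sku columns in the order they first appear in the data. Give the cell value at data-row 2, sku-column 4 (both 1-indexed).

With rows in first-appearance order of warehouse, row 2 is warehouse=WH04. sku columns in first-appearance order: YA3, DS8, EE5, GK9; column 4 is GK9.
Long rows with warehouse=WH04, sku=GK9: max(161, 823, 511) = 823.

823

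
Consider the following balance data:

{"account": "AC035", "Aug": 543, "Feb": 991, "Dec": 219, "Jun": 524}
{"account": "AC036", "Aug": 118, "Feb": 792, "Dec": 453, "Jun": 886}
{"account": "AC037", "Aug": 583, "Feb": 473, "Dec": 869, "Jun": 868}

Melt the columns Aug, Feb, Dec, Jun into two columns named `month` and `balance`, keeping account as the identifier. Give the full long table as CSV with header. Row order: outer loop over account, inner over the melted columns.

account,month,balance
AC035,Aug,543
AC035,Feb,991
AC035,Dec,219
AC035,Jun,524
AC036,Aug,118
AC036,Feb,792
AC036,Dec,453
AC036,Jun,886
AC037,Aug,583
AC037,Feb,473
AC037,Dec,869
AC037,Jun,868

Each (account, column) pair becomes one row: 3 × 4 = 12 rows.
For example, (AC035, Aug) → balance=543.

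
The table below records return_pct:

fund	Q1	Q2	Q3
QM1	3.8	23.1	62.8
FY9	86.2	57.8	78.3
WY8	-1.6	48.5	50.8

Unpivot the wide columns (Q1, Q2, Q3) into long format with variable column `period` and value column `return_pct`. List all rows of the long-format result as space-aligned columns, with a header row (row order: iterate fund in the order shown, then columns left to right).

Each (fund, column) pair becomes one row: 3 × 3 = 9 rows.
For example, (QM1, Q1) → return_pct=3.8.

fund  period  return_pct
QM1   Q1      3.8       
QM1   Q2      23.1      
QM1   Q3      62.8      
FY9   Q1      86.2      
FY9   Q2      57.8      
FY9   Q3      78.3      
WY8   Q1      -1.6      
WY8   Q2      48.5      
WY8   Q3      50.8      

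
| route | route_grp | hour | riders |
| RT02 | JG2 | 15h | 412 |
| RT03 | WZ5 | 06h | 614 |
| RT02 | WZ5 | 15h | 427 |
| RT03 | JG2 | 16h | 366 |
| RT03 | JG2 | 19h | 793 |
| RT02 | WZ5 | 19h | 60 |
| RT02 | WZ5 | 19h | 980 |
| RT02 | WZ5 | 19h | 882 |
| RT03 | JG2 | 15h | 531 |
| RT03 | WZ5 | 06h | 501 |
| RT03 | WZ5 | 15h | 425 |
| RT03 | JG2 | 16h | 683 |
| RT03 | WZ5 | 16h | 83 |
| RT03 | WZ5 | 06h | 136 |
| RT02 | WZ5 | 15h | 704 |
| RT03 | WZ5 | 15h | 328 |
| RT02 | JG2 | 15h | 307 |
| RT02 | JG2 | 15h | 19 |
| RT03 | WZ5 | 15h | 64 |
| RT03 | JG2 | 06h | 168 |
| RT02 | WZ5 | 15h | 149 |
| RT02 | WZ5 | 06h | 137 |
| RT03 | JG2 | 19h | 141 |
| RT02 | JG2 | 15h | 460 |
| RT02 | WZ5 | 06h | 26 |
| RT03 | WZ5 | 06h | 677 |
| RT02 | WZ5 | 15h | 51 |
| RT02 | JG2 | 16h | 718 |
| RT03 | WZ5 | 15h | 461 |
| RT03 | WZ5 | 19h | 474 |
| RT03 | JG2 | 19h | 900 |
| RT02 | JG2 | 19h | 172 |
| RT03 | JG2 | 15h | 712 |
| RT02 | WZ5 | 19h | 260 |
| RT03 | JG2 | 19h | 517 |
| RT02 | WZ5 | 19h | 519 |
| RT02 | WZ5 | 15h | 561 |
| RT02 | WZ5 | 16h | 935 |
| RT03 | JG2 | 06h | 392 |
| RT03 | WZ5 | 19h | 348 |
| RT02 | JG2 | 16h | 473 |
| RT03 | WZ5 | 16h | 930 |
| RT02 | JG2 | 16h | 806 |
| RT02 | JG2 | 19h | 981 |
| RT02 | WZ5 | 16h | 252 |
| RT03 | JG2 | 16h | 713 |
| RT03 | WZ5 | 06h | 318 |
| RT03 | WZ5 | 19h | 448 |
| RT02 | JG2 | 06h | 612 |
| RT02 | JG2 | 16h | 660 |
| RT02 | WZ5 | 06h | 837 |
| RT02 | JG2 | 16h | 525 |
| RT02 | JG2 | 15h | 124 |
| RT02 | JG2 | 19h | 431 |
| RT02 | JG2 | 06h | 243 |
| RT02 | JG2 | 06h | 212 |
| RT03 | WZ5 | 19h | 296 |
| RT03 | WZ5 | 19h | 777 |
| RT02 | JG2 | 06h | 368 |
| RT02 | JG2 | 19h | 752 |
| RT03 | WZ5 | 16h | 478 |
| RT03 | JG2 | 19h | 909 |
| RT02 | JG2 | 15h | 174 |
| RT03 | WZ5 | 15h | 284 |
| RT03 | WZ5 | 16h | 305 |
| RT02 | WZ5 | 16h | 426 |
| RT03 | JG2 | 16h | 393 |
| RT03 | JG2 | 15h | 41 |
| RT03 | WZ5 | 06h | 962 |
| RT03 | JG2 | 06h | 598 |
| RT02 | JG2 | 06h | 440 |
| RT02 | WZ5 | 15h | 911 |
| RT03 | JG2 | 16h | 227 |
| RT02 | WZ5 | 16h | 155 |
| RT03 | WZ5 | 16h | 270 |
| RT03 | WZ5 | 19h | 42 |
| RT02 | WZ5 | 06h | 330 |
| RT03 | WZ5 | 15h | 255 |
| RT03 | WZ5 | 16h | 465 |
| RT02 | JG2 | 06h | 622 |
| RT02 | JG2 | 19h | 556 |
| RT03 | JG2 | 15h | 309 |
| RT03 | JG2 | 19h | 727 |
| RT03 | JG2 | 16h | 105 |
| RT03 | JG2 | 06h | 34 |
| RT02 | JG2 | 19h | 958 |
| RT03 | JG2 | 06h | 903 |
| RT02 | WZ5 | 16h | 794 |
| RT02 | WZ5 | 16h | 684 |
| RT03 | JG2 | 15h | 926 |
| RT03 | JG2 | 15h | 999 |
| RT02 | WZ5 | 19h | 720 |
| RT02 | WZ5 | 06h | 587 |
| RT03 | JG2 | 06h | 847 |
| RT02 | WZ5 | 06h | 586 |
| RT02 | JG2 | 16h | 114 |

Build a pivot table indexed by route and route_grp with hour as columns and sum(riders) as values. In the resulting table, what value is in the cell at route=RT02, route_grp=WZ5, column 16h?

3246

Rows with route=RT02, route_grp=WZ5 and hour=16h: riders values are 935, 252, 426, 155, 794, 684.
935 + 252 + 426 + 155 + 794 + 684 = 3246.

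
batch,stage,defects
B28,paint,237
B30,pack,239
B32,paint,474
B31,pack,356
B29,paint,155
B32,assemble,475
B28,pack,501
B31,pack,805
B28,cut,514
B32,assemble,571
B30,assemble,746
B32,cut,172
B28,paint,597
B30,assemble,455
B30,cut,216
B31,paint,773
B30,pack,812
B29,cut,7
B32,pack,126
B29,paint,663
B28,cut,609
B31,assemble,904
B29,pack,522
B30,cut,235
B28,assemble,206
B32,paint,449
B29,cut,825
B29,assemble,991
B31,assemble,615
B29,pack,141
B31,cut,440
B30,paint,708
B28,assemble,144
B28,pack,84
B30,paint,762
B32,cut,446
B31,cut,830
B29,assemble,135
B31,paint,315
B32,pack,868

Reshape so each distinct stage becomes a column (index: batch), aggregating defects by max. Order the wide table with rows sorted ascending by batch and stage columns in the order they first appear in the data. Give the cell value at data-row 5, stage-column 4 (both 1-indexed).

With rows sorted ascending by batch, row 5 is batch=B32. stage columns in first-appearance order: paint, pack, assemble, cut; column 4 is cut.
Long rows with batch=B32, stage=cut: max(172, 446) = 446.

446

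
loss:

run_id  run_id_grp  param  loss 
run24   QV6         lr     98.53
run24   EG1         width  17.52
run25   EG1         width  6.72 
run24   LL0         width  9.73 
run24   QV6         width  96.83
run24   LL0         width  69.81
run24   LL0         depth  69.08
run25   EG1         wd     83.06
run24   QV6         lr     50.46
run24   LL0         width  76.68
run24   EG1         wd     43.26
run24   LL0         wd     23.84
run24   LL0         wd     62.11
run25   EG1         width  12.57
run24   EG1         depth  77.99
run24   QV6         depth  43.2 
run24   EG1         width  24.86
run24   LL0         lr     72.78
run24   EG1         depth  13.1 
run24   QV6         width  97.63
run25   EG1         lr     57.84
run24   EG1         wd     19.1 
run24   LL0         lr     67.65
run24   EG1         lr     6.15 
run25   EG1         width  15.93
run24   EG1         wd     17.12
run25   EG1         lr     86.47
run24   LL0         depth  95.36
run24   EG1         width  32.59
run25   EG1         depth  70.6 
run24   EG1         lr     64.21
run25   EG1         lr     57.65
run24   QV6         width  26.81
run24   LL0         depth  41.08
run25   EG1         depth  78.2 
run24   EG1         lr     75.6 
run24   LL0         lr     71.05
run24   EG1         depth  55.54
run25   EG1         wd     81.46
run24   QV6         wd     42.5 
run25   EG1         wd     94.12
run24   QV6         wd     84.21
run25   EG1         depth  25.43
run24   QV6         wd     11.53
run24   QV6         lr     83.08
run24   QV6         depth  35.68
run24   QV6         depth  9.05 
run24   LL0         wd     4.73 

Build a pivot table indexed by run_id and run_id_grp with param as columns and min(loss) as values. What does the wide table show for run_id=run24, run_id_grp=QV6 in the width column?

26.81

Rows with run_id=run24, run_id_grp=QV6 and param=width: loss values are 96.83, 97.63, 26.81.
min(96.83, 97.63, 26.81) = 26.81.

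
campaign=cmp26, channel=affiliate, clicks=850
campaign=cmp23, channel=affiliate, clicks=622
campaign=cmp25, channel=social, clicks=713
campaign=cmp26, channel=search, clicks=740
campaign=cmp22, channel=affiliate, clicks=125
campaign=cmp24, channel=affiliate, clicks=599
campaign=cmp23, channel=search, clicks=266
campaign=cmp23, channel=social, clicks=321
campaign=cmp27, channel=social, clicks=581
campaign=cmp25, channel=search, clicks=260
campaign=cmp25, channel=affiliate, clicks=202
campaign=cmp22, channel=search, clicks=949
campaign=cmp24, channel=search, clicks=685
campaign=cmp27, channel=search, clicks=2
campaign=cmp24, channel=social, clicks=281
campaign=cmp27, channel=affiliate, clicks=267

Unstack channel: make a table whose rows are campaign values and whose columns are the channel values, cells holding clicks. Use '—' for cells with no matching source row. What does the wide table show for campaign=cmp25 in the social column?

713

The long row with campaign=cmp25, channel=social has clicks=713.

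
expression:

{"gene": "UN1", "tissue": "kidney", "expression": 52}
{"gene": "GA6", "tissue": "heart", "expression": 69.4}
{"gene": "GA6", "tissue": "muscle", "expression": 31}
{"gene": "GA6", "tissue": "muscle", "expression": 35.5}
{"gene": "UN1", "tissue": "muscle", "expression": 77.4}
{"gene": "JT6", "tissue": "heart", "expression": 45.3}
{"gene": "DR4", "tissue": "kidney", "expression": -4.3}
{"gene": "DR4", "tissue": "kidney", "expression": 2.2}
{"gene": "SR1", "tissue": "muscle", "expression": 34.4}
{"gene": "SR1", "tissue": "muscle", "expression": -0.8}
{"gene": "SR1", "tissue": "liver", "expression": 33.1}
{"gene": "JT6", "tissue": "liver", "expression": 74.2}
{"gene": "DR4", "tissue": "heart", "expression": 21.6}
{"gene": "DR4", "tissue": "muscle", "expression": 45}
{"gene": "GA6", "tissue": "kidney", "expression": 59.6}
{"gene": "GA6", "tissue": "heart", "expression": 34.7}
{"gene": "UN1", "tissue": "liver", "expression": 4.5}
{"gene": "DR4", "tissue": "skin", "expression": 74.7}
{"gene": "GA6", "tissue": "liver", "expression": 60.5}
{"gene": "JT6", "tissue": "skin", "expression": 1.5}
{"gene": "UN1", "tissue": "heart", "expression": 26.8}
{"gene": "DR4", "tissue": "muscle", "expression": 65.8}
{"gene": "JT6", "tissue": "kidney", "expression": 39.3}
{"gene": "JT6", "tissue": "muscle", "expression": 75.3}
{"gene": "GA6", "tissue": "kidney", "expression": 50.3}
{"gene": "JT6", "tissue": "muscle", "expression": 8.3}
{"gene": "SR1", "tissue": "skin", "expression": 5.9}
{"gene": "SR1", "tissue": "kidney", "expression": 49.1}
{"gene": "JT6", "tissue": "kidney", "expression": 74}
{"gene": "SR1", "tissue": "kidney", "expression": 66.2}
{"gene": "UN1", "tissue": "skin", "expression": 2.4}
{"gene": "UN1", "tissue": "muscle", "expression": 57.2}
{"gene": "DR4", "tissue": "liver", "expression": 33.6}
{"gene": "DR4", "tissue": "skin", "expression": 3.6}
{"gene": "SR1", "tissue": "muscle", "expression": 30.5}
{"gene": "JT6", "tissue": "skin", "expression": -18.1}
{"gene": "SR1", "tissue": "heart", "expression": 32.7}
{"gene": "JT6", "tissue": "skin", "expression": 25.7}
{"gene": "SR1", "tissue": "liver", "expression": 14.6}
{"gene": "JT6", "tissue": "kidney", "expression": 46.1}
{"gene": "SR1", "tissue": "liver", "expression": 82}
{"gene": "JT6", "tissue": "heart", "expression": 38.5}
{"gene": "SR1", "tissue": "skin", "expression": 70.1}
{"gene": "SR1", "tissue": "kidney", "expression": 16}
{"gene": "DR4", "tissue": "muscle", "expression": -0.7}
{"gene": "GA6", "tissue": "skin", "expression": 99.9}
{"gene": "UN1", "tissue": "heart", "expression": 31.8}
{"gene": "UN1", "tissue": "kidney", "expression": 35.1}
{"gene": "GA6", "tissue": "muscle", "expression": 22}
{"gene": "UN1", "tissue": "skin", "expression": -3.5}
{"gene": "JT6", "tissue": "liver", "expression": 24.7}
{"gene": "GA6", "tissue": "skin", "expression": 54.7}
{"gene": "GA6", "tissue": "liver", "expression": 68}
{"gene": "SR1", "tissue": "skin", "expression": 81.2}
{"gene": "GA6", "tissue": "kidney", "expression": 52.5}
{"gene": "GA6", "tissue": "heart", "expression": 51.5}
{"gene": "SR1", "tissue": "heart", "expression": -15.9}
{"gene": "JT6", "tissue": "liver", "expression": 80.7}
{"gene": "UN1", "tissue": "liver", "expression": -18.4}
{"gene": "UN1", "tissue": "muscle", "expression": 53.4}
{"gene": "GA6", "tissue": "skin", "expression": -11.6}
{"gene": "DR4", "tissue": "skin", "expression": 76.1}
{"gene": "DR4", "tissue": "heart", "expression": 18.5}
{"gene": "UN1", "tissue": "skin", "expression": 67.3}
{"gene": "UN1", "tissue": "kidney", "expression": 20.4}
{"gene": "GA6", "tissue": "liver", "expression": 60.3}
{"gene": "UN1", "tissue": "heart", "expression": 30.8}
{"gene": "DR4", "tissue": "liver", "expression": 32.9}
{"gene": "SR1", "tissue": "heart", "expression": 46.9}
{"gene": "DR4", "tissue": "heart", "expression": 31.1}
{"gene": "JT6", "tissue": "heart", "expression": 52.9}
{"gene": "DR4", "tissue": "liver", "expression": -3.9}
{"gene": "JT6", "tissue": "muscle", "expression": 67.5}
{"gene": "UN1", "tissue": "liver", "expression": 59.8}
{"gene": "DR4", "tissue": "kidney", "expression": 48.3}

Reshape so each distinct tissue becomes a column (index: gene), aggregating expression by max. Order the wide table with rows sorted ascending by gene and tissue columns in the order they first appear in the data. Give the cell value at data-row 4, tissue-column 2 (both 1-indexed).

With rows sorted ascending by gene, row 4 is gene=SR1. tissue columns in first-appearance order: kidney, heart, muscle, liver, skin; column 2 is heart.
Long rows with gene=SR1, tissue=heart: max(32.7, -15.9, 46.9) = 46.9.

46.9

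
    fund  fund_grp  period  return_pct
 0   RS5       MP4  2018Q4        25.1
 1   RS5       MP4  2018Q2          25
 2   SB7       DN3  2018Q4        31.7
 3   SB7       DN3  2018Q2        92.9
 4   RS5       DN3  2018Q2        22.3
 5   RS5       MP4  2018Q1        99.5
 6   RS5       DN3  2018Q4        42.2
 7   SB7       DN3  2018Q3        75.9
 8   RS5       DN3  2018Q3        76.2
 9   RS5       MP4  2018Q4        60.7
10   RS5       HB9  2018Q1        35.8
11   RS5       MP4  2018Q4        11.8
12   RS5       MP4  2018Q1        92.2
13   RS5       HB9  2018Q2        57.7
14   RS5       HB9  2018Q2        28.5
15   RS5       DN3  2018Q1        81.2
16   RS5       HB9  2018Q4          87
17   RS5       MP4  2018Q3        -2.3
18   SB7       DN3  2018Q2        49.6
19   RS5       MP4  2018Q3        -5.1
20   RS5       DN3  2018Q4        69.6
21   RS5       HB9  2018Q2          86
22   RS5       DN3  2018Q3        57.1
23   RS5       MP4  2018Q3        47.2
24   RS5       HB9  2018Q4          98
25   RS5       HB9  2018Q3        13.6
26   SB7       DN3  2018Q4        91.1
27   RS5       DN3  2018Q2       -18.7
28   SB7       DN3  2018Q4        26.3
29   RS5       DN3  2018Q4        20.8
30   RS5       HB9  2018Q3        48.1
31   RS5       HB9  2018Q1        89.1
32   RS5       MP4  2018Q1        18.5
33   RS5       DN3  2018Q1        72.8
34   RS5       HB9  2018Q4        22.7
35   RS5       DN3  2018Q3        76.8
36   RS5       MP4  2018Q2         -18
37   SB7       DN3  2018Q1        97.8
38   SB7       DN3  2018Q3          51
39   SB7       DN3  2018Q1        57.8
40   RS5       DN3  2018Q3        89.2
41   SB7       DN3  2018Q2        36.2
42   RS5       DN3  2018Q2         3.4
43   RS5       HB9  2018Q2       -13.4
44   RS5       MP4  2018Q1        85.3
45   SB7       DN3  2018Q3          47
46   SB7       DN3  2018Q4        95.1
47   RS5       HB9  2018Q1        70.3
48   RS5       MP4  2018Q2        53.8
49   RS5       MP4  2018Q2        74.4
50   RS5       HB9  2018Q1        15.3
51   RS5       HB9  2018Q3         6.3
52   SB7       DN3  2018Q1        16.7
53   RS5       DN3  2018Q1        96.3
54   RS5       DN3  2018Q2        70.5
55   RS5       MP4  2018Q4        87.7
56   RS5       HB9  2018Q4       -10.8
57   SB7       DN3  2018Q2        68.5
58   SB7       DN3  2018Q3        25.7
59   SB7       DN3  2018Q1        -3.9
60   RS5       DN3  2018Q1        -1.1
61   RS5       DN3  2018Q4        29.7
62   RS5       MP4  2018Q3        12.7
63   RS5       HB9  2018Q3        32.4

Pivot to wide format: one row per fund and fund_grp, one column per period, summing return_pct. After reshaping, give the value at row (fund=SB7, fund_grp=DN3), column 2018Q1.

Rows with fund=SB7, fund_grp=DN3 and period=2018Q1: return_pct values are 97.8, 57.8, 16.7, -3.9.
97.8 + 57.8 + 16.7 + -3.9 = 168.4.

168.4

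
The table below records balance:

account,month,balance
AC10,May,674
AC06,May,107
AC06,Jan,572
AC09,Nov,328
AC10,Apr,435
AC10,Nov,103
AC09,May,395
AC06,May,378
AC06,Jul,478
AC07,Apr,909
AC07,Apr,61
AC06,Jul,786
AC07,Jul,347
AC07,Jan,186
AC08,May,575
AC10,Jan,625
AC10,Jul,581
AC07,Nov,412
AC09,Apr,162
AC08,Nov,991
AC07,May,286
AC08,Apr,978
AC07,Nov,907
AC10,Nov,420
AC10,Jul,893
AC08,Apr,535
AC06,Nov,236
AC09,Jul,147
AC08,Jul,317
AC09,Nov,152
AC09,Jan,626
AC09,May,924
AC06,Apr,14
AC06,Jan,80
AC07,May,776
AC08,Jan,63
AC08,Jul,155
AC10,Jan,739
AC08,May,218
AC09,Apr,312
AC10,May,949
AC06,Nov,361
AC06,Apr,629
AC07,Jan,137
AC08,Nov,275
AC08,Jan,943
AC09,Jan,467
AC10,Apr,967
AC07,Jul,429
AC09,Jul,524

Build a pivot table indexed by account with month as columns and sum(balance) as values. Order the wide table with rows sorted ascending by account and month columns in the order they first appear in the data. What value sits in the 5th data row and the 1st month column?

1623

With rows sorted ascending by account, row 5 is account=AC10. month columns in first-appearance order: May, Jan, Nov, Apr, Jul; column 1 is May.
Long rows with account=AC10, month=May: 674 + 949 = 1623.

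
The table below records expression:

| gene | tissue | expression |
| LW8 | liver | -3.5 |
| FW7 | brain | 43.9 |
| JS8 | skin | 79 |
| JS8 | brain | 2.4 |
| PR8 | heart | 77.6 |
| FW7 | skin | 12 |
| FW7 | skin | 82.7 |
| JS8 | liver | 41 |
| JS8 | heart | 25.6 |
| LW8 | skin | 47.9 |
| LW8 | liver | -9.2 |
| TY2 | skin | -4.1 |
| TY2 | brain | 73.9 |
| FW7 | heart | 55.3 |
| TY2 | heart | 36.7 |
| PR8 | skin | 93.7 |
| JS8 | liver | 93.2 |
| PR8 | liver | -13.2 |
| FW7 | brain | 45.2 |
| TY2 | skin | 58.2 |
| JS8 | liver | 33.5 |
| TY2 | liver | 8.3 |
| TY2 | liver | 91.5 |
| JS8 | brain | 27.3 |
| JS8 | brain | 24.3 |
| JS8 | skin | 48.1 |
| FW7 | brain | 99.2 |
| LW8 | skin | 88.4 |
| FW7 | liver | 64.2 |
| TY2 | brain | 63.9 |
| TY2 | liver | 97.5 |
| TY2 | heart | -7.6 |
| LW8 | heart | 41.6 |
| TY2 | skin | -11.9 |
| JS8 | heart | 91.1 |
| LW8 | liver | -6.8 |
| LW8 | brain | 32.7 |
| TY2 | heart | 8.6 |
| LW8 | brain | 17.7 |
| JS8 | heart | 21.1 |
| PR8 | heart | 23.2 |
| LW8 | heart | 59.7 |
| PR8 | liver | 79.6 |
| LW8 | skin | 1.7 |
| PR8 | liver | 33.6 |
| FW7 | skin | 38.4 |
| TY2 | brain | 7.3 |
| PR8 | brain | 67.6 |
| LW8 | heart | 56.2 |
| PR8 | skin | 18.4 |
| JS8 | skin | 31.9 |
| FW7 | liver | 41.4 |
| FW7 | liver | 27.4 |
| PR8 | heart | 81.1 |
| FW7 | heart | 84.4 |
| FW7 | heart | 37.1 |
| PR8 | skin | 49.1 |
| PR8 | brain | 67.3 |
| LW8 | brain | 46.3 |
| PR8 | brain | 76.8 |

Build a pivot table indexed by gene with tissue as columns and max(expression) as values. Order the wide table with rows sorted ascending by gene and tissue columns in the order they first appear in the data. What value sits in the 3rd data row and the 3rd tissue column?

88.4

With rows sorted ascending by gene, row 3 is gene=LW8. tissue columns in first-appearance order: liver, brain, skin, heart; column 3 is skin.
Long rows with gene=LW8, tissue=skin: max(47.9, 88.4, 1.7) = 88.4.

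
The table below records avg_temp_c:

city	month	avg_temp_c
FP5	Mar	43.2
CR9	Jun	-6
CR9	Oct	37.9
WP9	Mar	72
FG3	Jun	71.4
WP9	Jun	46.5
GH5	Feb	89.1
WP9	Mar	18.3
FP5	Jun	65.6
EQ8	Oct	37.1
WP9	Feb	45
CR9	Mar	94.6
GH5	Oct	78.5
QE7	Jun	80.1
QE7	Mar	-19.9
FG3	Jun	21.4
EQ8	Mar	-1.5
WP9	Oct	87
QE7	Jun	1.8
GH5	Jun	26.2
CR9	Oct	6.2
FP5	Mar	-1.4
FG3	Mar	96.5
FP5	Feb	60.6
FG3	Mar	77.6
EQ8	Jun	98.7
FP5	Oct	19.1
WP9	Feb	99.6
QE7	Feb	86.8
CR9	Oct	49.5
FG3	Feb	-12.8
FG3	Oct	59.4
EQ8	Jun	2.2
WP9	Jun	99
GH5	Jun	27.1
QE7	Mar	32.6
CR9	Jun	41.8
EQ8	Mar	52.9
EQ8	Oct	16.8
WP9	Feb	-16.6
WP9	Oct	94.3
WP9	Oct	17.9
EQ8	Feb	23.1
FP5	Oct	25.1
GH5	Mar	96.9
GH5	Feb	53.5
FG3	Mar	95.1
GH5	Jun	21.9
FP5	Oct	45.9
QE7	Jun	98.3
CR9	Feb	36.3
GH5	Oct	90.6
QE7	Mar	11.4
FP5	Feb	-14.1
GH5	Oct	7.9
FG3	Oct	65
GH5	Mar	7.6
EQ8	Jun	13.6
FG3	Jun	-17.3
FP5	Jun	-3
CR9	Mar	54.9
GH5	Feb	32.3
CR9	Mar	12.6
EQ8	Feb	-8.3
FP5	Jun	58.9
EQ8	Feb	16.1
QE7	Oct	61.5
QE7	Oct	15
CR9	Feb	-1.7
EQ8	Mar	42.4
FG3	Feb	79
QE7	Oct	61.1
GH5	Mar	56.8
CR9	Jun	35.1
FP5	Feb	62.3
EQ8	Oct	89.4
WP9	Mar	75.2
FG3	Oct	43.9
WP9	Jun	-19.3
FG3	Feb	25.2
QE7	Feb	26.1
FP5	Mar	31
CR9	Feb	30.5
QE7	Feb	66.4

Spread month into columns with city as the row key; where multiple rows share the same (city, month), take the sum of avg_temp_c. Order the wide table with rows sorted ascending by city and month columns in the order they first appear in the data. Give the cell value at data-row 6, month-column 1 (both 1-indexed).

With rows sorted ascending by city, row 6 is city=QE7. month columns in first-appearance order: Mar, Jun, Oct, Feb; column 1 is Mar.
Long rows with city=QE7, month=Mar: -19.9 + 32.6 + 11.4 = 24.1.

24.1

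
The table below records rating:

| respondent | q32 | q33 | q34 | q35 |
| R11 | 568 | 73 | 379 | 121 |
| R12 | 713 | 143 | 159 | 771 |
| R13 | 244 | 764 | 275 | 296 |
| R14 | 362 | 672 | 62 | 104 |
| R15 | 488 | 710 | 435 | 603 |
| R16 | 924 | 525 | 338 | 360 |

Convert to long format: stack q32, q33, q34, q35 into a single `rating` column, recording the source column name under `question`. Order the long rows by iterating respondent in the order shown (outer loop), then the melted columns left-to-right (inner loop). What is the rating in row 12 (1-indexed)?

24 rows total (6 × 4). Row 12: index ⌊(12-1)/4⌋ = 2 into respondent → R13; (12-1) mod 4 = 3 into the melted columns → q35.
So row 12 is (R13, q35, 296); rating = 296.

296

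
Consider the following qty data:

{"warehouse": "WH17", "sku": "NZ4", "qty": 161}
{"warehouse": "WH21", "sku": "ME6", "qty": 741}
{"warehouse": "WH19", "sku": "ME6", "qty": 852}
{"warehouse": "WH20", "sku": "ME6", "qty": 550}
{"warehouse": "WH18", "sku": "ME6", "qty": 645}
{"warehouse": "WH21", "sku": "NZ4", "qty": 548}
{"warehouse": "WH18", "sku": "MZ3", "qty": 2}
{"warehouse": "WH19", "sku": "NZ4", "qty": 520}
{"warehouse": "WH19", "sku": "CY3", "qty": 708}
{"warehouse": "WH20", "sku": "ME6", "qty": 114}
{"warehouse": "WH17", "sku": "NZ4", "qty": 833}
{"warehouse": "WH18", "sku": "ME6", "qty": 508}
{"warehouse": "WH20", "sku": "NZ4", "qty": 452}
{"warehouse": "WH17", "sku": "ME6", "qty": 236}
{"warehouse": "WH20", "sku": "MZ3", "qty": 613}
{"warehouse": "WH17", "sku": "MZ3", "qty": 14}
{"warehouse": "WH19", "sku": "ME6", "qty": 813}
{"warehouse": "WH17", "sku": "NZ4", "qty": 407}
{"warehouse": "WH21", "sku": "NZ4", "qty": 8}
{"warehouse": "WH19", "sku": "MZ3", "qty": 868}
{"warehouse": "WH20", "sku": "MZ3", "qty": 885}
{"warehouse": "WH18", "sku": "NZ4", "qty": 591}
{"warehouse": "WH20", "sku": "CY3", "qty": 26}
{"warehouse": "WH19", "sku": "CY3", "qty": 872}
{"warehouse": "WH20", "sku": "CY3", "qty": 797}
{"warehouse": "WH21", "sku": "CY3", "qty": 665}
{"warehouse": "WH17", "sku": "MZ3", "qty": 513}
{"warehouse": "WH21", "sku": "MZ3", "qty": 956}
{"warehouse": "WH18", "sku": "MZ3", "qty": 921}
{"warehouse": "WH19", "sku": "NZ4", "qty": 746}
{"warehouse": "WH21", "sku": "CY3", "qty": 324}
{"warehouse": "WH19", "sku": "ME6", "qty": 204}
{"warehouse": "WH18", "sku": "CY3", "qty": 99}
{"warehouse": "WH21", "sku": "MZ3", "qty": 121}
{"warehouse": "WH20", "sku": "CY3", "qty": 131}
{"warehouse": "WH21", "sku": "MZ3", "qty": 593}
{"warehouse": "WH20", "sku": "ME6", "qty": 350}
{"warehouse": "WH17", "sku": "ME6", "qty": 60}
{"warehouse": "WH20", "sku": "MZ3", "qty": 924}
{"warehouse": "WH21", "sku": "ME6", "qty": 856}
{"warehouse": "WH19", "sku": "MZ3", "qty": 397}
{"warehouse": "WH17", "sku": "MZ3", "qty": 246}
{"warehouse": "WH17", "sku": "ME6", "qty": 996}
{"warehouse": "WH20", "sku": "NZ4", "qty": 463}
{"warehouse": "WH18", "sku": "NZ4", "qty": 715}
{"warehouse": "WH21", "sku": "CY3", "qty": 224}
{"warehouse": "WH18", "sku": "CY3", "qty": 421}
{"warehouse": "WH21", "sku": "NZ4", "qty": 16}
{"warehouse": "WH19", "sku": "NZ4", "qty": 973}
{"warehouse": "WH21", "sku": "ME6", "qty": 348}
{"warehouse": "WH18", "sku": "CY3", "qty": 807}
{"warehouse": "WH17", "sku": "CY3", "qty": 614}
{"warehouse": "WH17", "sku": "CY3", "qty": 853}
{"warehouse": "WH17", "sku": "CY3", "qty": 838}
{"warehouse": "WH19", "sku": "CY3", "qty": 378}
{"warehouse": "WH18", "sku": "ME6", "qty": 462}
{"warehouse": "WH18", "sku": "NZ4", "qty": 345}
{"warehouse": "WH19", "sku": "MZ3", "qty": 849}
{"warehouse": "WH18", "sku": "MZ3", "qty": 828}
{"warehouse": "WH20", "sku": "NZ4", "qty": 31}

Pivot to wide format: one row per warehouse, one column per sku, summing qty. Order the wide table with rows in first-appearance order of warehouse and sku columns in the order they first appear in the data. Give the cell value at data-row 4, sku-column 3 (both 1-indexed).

With rows in first-appearance order of warehouse, row 4 is warehouse=WH20. sku columns in first-appearance order: NZ4, ME6, MZ3, CY3; column 3 is MZ3.
Long rows with warehouse=WH20, sku=MZ3: 613 + 885 + 924 = 2422.

2422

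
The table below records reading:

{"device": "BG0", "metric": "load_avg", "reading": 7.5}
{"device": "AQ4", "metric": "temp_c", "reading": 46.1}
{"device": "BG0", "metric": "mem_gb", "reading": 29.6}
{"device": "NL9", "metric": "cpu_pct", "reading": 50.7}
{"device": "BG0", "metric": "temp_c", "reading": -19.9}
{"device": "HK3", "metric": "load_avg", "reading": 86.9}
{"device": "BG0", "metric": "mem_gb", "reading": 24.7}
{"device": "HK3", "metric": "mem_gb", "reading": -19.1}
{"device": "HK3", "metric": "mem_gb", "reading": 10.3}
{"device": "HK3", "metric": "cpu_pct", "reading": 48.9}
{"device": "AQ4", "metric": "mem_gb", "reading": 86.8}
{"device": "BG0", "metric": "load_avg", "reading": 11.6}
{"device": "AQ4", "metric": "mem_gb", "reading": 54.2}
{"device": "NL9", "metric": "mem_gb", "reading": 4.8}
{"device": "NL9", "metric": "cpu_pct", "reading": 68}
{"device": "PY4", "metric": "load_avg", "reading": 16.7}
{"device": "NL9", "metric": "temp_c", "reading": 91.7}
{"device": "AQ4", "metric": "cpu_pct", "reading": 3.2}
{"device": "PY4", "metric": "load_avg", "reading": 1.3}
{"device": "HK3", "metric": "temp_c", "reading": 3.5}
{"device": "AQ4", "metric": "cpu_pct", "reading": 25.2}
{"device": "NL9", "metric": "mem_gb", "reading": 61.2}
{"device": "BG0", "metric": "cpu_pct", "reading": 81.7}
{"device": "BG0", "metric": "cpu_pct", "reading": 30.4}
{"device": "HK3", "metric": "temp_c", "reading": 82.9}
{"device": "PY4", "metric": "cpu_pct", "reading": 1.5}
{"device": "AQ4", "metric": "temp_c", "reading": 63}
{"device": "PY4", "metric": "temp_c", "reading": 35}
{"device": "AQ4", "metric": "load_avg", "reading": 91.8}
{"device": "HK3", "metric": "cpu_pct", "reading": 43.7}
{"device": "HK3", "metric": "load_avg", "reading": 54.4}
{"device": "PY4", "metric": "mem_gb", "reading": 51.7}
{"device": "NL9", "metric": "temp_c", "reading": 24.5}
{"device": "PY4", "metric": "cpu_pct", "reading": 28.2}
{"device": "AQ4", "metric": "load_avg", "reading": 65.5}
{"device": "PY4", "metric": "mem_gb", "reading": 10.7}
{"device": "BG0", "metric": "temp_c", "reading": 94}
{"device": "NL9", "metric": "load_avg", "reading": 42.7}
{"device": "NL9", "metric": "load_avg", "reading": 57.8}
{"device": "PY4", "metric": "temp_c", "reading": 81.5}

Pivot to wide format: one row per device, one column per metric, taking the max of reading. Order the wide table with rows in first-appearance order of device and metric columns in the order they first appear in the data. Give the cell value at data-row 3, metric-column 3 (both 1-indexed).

61.2

With rows in first-appearance order of device, row 3 is device=NL9. metric columns in first-appearance order: load_avg, temp_c, mem_gb, cpu_pct; column 3 is mem_gb.
Long rows with device=NL9, metric=mem_gb: max(4.8, 61.2) = 61.2.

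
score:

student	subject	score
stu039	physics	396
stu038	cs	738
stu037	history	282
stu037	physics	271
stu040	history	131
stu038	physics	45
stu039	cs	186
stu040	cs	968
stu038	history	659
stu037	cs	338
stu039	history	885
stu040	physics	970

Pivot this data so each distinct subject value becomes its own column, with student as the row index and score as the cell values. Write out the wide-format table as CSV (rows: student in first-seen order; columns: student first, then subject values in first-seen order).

student,physics,cs,history
stu039,396,186,885
stu038,45,738,659
stu037,271,338,282
stu040,970,968,131

Columns: student plus the 3 distinct subject values (physics, cs, history).
For example, row stu039 column physics takes score=396 from the long row (stu039, physics).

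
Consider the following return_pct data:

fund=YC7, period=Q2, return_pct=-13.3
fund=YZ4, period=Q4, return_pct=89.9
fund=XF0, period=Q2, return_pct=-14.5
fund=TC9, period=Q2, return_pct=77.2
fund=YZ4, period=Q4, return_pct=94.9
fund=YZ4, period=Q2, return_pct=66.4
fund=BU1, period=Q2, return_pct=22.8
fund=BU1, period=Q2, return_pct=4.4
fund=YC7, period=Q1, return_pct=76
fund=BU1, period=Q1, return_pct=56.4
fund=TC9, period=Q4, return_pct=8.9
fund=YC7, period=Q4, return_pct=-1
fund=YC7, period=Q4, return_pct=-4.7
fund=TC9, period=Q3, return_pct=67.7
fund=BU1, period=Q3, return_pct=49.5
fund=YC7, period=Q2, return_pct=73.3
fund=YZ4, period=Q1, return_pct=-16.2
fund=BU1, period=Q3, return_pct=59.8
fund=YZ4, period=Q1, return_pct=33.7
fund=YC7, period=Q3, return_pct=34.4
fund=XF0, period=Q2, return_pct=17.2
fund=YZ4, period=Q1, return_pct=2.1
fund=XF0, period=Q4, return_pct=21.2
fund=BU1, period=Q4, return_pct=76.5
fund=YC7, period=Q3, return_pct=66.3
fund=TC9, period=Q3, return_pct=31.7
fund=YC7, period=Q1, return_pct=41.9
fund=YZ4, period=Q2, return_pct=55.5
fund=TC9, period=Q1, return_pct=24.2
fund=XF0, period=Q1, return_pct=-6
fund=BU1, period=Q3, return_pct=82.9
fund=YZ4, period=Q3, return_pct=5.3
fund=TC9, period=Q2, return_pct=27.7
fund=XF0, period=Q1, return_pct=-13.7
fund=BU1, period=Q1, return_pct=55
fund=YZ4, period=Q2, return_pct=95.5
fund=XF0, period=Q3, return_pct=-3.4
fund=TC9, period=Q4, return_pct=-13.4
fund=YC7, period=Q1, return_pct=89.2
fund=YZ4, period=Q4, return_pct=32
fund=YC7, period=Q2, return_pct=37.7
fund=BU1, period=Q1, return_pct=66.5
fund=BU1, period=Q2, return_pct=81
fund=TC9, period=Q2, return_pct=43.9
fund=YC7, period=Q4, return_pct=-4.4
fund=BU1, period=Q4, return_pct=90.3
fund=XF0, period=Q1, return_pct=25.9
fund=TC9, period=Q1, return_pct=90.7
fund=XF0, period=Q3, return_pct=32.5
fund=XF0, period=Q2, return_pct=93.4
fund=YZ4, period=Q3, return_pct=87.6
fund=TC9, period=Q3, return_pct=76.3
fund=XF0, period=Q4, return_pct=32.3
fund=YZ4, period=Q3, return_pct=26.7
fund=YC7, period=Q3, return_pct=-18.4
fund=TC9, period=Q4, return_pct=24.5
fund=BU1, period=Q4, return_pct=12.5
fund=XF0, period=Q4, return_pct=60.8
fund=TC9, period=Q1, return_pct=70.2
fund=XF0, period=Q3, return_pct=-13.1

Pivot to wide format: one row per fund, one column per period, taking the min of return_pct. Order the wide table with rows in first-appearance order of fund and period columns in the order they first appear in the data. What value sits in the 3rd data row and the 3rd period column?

With rows in first-appearance order of fund, row 3 is fund=XF0. period columns in first-appearance order: Q2, Q4, Q1, Q3; column 3 is Q1.
Long rows with fund=XF0, period=Q1: min(-6, -13.7, 25.9) = -13.7.

-13.7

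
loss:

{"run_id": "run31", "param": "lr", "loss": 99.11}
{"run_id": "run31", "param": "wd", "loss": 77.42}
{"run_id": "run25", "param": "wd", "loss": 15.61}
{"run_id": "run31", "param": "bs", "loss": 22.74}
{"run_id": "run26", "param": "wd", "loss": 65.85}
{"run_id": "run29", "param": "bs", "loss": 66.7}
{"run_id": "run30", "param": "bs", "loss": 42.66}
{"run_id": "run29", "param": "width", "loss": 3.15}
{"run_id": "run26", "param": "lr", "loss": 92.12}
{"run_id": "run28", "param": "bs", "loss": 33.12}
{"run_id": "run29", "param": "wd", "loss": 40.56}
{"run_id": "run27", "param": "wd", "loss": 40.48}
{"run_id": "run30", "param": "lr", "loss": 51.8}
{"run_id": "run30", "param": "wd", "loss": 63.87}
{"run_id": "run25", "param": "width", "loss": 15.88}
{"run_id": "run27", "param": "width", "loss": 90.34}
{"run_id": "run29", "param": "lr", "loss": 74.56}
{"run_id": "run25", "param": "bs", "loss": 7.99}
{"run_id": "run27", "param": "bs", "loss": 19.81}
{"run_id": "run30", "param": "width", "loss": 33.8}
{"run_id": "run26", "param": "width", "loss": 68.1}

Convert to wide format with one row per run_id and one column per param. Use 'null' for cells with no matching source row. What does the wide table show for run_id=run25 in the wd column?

15.61

The long row with run_id=run25, param=wd has loss=15.61.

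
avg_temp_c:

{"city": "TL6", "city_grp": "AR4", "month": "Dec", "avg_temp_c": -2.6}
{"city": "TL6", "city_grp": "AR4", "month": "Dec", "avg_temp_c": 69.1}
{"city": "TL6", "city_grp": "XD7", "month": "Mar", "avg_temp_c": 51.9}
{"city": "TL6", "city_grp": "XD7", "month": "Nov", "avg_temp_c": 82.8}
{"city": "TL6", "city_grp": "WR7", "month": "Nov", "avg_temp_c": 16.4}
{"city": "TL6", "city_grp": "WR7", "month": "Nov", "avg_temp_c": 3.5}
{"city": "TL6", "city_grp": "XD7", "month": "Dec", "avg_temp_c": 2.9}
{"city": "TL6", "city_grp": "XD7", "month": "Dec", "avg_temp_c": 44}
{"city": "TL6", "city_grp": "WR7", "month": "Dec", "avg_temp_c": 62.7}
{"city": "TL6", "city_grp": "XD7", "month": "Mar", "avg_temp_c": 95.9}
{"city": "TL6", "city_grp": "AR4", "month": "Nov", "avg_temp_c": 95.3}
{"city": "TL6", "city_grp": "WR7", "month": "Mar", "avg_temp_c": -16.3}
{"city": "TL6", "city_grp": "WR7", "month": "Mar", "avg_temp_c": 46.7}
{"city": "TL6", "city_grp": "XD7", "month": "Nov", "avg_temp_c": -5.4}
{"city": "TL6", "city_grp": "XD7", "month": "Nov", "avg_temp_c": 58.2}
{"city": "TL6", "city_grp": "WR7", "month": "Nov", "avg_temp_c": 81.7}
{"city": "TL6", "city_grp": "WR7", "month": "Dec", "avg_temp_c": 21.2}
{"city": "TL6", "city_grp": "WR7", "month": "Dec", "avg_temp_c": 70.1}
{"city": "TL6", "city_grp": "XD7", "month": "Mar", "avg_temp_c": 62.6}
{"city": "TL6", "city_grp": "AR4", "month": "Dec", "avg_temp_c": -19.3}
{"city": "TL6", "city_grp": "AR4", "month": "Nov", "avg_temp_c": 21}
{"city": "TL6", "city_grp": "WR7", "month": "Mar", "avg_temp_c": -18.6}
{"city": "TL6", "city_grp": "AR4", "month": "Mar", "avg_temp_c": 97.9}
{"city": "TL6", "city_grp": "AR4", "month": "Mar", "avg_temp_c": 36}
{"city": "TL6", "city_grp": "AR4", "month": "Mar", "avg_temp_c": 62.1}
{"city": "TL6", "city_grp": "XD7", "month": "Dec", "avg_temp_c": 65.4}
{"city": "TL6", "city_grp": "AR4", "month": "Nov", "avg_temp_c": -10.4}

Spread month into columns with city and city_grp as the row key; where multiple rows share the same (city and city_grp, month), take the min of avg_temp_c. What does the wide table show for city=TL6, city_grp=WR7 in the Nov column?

3.5

Rows with city=TL6, city_grp=WR7 and month=Nov: avg_temp_c values are 16.4, 3.5, 81.7.
min(16.4, 3.5, 81.7) = 3.5.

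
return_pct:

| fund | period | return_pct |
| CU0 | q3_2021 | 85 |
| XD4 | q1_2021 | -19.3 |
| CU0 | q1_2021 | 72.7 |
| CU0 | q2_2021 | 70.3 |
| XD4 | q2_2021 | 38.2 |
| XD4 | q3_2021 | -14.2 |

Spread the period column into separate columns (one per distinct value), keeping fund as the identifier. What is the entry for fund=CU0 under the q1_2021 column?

Wide layout: rows indexed by fund, columns are the 3 distinct period values (q3_2021, q1_2021, q2_2021).
Cell (fund=CU0, period=q1_2021) draws from the long row where fund=CU0 and period=q1_2021, which has return_pct=72.7.

72.7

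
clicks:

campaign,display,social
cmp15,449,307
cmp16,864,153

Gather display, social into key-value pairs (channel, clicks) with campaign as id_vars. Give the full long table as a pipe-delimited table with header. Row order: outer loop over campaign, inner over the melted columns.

Each (campaign, column) pair becomes one row: 2 × 2 = 4 rows.
For example, (cmp15, display) → clicks=449.

| campaign | channel | clicks |
| cmp15 | display | 449 |
| cmp15 | social | 307 |
| cmp16 | display | 864 |
| cmp16 | social | 153 |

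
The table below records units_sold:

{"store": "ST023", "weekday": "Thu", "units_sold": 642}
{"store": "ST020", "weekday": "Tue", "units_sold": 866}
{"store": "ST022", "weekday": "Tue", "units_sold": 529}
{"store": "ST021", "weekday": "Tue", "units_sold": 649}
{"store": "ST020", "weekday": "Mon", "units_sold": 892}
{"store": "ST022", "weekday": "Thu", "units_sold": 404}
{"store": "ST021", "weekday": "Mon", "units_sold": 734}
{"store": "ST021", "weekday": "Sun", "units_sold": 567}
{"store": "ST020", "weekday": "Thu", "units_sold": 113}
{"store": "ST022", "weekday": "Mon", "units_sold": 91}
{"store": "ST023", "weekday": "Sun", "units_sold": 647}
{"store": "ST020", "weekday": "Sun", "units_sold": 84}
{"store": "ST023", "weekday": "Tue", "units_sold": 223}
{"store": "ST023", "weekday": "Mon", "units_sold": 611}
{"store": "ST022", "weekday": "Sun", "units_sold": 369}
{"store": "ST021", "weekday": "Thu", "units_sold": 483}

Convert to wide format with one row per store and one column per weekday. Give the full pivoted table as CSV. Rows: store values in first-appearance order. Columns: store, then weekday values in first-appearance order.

Columns: store plus the 4 distinct weekday values (Thu, Tue, Mon, Sun).
For example, row ST023 column Thu takes units_sold=642 from the long row (ST023, Thu).

store,Thu,Tue,Mon,Sun
ST023,642,223,611,647
ST020,113,866,892,84
ST022,404,529,91,369
ST021,483,649,734,567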